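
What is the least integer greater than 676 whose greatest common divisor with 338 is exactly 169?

Multiples of 169 above 676: 169·5, 169·6, … . Need the cofactor coprime to 338/169 = 2.
Checking s = 5, 6, … the first with gcd(s, 2) = 1 is s = 5, giving 845.

845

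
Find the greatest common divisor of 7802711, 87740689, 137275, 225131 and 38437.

5491

gcd(7802711, 87740689): 87740689 = 11·7802711 + 1910868; 7802711 = 4·1910868 + 159239; 1910868 = 12·159239 + 0 → 159239
gcd(159239, 137275): 159239 = 1·137275 + 21964; 137275 = 6·21964 + 5491; 21964 = 4·5491 + 0 → 5491
gcd(5491, 225131): 225131 = 41·5491 + 0 → 5491
gcd(5491, 38437): 38437 = 7·5491 + 0 → 5491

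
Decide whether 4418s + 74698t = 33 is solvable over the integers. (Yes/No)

No

By Bézout, 4418s + 74698t = 33 has integer solutions iff gcd(4418, 74698) | 33.
Euclid: 74698 = 16·4418 + 4010; 4418 = 1·4010 + 408; 4010 = 9·408 + 338; 408 = 1·338 + 70; 338 = 4·70 + 58; 70 = 1·58 + 12; 58 = 4·12 + 10; 12 = 1·10 + 2; 10 = 5·2 + 0. gcd = 2; 33 mod 2 = 1. No.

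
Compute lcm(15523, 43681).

1878283

gcd first: 43681 = 2·15523 + 12635; 15523 = 1·12635 + 2888; 12635 = 4·2888 + 1083; 2888 = 2·1083 + 722; 1083 = 1·722 + 361; 722 = 2·361 + 0 → gcd = 361
lcm = 15523·43681/gcd = 678060163/361 = 1878283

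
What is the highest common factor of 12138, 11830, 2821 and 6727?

gcd(12138, 11830): 12138 = 1·11830 + 308; 11830 = 38·308 + 126; 308 = 2·126 + 56; 126 = 2·56 + 14; 56 = 4·14 + 0 → 14
gcd(14, 2821): 2821 = 201·14 + 7; 14 = 2·7 + 0 → 7
gcd(7, 6727): 6727 = 961·7 + 0 → 7

7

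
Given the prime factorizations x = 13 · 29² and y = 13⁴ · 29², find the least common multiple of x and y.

max exponent per prime: 13⁴ · 29² = 24019801

24019801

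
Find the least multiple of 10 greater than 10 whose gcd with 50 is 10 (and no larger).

Multiples of 10 above 10: 10·2, 10·3, … . Need the cofactor coprime to 50/10 = 5.
Checking s = 2, 3, … the first with gcd(s, 5) = 1 is s = 2, giving 20.

20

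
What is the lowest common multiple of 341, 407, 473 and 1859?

91687739

341 = 11 · 31; 407 = 11 · 37; 473 = 11 · 43; 1859 = 11 · 13²
lcm takes max exponent of each prime: 11 · 13² · 31 · 37 · 43 = 91687739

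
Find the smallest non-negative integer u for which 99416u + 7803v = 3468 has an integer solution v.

6

gcd(99416, 7803) = 289 (Euclid: 99416 = 12·7803 + 5780; 7803 = 1·5780 + 2023; 5780 = 2·2023 + 1734; 2023 = 1·1734 + 289; 1734 = 6·289 + 0), and 289 | 3468.
Extended Euclid: 99416·(-4) + 7803·(51) = 289. Scale by 12: u₀ = -48.
General solution u = u₀ + 27t; reducing mod 27 gives u = 6 (and v = -76).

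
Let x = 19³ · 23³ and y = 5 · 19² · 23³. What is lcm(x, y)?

417267265

max exponent per prime: 5 · 19³ · 23³ = 417267265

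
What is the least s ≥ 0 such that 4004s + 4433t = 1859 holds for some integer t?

6

Euclid: 4433 = 1·4004 + 429; 4004 = 9·429 + 143; 429 = 3·143 + 0 → gcd = 143; 1859 = 143·13.
Back-substitution yields 4004·(10) + 4433·(-9) = 143, so one solution is s = 10·13 = 130, t = -9·13 = -117.
Solutions in s differ by 4433/143 = 31; the one in [0, 31) is 130 mod 31 = 6.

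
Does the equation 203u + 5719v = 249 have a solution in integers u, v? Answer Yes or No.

No

By Bézout, 203u + 5719v = 249 has integer solutions iff gcd(203, 5719) | 249.
Euclid: 5719 = 28·203 + 35; 203 = 5·35 + 28; 35 = 1·28 + 7; 28 = 4·7 + 0. gcd = 7; 249 mod 7 = 4. No.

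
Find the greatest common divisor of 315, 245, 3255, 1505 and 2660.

gcd(315, 245): 315 = 1·245 + 70; 245 = 3·70 + 35; 70 = 2·35 + 0 → 35
gcd(35, 3255): 3255 = 93·35 + 0 → 35
gcd(35, 1505): 1505 = 43·35 + 0 → 35
gcd(35, 2660): 2660 = 76·35 + 0 → 35

35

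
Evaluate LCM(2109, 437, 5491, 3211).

2369130387

lcm(2109, 437) = 2109·437/gcd = 921633/19 = 48507
lcm(48507, 5491) = 48507·5491/gcd = 266351937/19 = 14018523
lcm(14018523, 3211) = 14018523·3211/gcd = 45013477353/19 = 2369130387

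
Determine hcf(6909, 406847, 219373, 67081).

6909 = 3 · 7² · 47; 406847 = 7² · 19² · 23; 219373 = 7² · 11² · 37; 67081 = 7² · 37²
gcd takes min exponent of each prime: 7² = 49

49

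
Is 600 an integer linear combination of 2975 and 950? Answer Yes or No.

gcd(2975, 950): 2975 = 3·950 + 125; 950 = 7·125 + 75; 125 = 1·75 + 50; 75 = 1·50 + 25; 50 = 2·25 + 0 → 25
25 divides 600, so a solution exists.

Yes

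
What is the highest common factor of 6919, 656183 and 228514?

187

gcd(6919, 656183): 656183 = 94·6919 + 5797; 6919 = 1·5797 + 1122; 5797 = 5·1122 + 187; 1122 = 6·187 + 0 → 187
gcd(187, 228514): 228514 = 1222·187 + 0 → 187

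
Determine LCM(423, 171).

8037

423 = 3² · 47; 171 = 3² · 19
max exponents: 3² · 19 · 47 = 8037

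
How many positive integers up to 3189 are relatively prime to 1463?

1463 = 7·11·19. Inclusion–exclusion on these primes:
3189 − ⌊3189/7⌋ − ⌊3189/11⌋ − ⌊3189/19⌋ + ⌊3189/77⌋ + ⌊3189/133⌋ + ⌊3189/209⌋ − ⌊3189/1463⌋ = 2355

2355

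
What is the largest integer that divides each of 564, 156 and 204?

12

564 = 2² · 3 · 47; 156 = 2² · 3 · 13; 204 = 2² · 3 · 17
gcd takes min exponent of each prime: 2² · 3 = 12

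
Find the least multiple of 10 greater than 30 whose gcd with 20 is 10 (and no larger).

20 = 10·2. Any k with gcd(k, 20) = 10 is a multiple of 10, say 10s, with s coprime to 2.
Need s > 30/10, so s ≥ 4. First s ≥ 4 with gcd(s, 2) = 1 is s = 5. Thus k = 10·5 = 50.

50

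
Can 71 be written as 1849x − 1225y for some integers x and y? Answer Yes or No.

Yes

By Bézout, 1849x − 1225y = 71 has integer solutions iff gcd(1849, 1225) | 71.
Euclid: 1849 = 1·1225 + 624; 1225 = 1·624 + 601; 624 = 1·601 + 23; 601 = 26·23 + 3; 23 = 7·3 + 2; 3 = 1·2 + 1; 2 = 2·1 + 0. gcd = 1; 71 mod 1 = 0. Yes.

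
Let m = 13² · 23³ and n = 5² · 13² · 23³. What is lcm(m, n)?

51405575

max exponent per prime: 5² · 13² · 23³ = 51405575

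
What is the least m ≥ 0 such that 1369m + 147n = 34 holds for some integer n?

gcd(1369, 147) = 1 (Euclid: 1369 = 9·147 + 46; 147 = 3·46 + 9; 46 = 5·9 + 1; 9 = 9·1 + 0), and 1 | 34.
Extended Euclid: 1369·(16) + 147·(-149) = 1. Scale by 34: m₀ = 544.
General solution m = m₀ + 147t; reducing mod 147 gives m = 103 (and n = -959).

103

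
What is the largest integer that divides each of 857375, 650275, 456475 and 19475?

gcd(857375, 650275): 857375 = 1·650275 + 207100; 650275 = 3·207100 + 28975; 207100 = 7·28975 + 4275; 28975 = 6·4275 + 3325; 4275 = 1·3325 + 950; 3325 = 3·950 + 475; 950 = 2·475 + 0 → 475
gcd(475, 456475): 456475 = 961·475 + 0 → 475
gcd(475, 19475): 19475 = 41·475 + 0 → 475

475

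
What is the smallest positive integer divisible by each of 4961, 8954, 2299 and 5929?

lcm(4961, 8954) = 4961·8954/gcd = 44420794/121 = 367114
lcm(367114, 2299) = 367114·2299/gcd = 843995086/121 = 6975166
lcm(6975166, 5929) = 6975166·5929/gcd = 41355759214/121 = 341783134

341783134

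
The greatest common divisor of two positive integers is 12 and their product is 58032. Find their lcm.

4836

For any two positive integers, gcd × lcm equals their product. Hence lcm = 58032 / 12 = 4836.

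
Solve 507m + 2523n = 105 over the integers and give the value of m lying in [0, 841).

gcd(507, 2523) = 3 (Euclid: 2523 = 4·507 + 495; 507 = 1·495 + 12; 495 = 41·12 + 3; 12 = 4·3 + 0), and 3 | 105.
Extended Euclid: 507·(-209) + 2523·(42) = 3. Scale by 35: m₀ = -7315.
General solution m = m₀ + 841t; reducing mod 841 gives m = 254 (and n = -51).

254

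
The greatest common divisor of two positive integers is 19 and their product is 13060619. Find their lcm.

687401

For any two positive integers, gcd × lcm equals their product. Hence lcm = 13060619 / 19 = 687401.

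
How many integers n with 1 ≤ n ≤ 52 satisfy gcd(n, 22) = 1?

Prime factors of 22: 2, 11. Count integers ≤ 52 divisible by none of them.
By inclusion–exclusion: 52 − ⌊52/2⌋ − ⌊52/11⌋ + ⌊52/22⌋ = 24.

24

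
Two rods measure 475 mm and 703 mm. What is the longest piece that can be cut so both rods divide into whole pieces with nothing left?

19

475 = 5² · 19
703 = 19 · 37
Common: 19 = 19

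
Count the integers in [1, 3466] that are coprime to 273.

Prime factors of 273: 3, 7, 13. Count integers ≤ 3466 divisible by none of them.
By inclusion–exclusion: 3466 − ⌊3466/3⌋ − ⌊3466/7⌋ − ⌊3466/13⌋ + ⌊3466/21⌋ + ⌊3466/39⌋ + ⌊3466/91⌋ − ⌊3466/273⌋ = 1829.

1829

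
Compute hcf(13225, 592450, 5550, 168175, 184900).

25

13225 = 5² · 23²; 592450 = 2 · 5² · 17² · 41; 5550 = 2 · 3 · 5² · 37; 168175 = 5² · 7 · 31²; 184900 = 2² · 5² · 43²
gcd takes min exponent of each prime: 5² = 25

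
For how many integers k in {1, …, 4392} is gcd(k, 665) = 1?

Prime factors of 665: 5, 7, 19. Count integers ≤ 4392 divisible by none of them.
By inclusion–exclusion: 4392 − ⌊4392/5⌋ − ⌊4392/7⌋ − ⌊4392/19⌋ + ⌊4392/35⌋ + ⌊4392/95⌋ + ⌊4392/133⌋ − ⌊4392/665⌋ = 2854.

2854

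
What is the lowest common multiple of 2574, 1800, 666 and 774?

409523400

lcm(2574, 1800) = 2574·1800/gcd = 4633200/18 = 257400
lcm(257400, 666) = 257400·666/gcd = 171428400/18 = 9523800
lcm(9523800, 774) = 9523800·774/gcd = 7371421200/18 = 409523400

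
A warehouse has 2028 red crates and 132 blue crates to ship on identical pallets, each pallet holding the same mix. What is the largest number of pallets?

12

Euclid: 2028 = 15·132 + 48; 132 = 2·48 + 36; 48 = 1·36 + 12; 36 = 3·12 + 0. Last nonzero remainder: 12.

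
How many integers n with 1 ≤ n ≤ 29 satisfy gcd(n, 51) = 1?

19

Prime factors of 51: 3, 17. Count integers ≤ 29 divisible by none of them.
By inclusion–exclusion: 29 − ⌊29/3⌋ − ⌊29/17⌋ + ⌊29/51⌋ = 19.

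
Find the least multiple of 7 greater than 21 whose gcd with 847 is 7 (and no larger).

847 = 7·121. Any t with gcd(t, 847) = 7 is a multiple of 7, say 7s, with s coprime to 121.
Need s > 21/7, so s ≥ 4. First s ≥ 4 with gcd(s, 121) = 1 is s = 4. Thus t = 7·4 = 28.

28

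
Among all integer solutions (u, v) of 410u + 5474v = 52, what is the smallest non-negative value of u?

gcd(410, 5474) = 2 (Euclid: 5474 = 13·410 + 144; 410 = 2·144 + 122; 144 = 1·122 + 22; 122 = 5·22 + 12; 22 = 1·12 + 10; 12 = 1·10 + 2; 10 = 5·2 + 0), and 2 | 52.
Extended Euclid: 410·(494) + 5474·(-37) = 2. Scale by 26: u₀ = 12844.
General solution u = u₀ + 2737t; reducing mod 2737 gives u = 1896 (and v = -142).

1896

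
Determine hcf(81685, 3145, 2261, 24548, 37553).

17

gcd(81685, 3145): 81685 = 25·3145 + 3060; 3145 = 1·3060 + 85; 3060 = 36·85 + 0 → 85
gcd(85, 2261): 2261 = 26·85 + 51; 85 = 1·51 + 34; 51 = 1·34 + 17; 34 = 2·17 + 0 → 17
gcd(17, 24548): 24548 = 1444·17 + 0 → 17
gcd(17, 37553): 37553 = 2209·17 + 0 → 17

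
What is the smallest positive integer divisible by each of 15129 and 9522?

16006482

15129 = 3² · 41²; 9522 = 2 · 3² · 23²
max exponents: 2 · 3² · 23² · 41² = 16006482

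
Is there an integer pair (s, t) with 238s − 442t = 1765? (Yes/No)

No

gcd(238, 442): 442 = 1·238 + 204; 238 = 1·204 + 34; 204 = 6·34 + 0 → 34
34 does not divide 1765, so a solution does not exist.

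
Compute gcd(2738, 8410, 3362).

2738 = 2 · 37²; 8410 = 2 · 5 · 29²; 3362 = 2 · 41²
gcd takes min exponent of each prime: 2 = 2

2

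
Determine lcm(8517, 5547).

8517 = 3 · 17 · 167; 5547 = 3 · 43²
max exponents: 3 · 17 · 43² · 167 = 15747933

15747933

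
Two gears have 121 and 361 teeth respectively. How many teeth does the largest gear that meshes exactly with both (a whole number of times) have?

121 = 11²
361 = 19²
Common: 1 = 1

1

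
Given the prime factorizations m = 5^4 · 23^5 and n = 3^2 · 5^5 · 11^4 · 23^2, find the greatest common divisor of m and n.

330625

min exponent per shared prime: 5^4 · 23^2 = 330625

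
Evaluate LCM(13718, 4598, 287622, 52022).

17199591100758

lcm(13718, 4598) = 13718·4598/gcd = 63075364/38 = 1659878
lcm(1659878, 287622) = 1659878·287622/gcd = 477417430116/38 = 12563616582
lcm(12563616582, 52022) = 12563616582·52022/gcd = 653584461828804/38 = 17199591100758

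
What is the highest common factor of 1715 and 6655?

1715 = 5 · 7³
6655 = 5 · 11³
Common: 5 = 5

5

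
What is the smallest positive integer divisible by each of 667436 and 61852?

gcd first: 667436 = 10·61852 + 48916; 61852 = 1·48916 + 12936; 48916 = 3·12936 + 10108; 12936 = 1·10108 + 2828; 10108 = 3·2828 + 1624; 2828 = 1·1624 + 1204; 1624 = 1·1204 + 420; 1204 = 2·420 + 364; 420 = 1·364 + 56; 364 = 6·56 + 28; 56 = 2·28 + 0 → gcd = 28
lcm = 667436·61852/gcd = 41282251472/28 = 1474366124

1474366124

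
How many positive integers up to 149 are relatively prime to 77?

116

77 = 7·11. Inclusion–exclusion on these primes:
149 − ⌊149/7⌋ − ⌊149/11⌋ + ⌊149/77⌋ = 116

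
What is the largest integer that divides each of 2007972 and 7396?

4

Euclid: 2007972 = 271·7396 + 3656; 7396 = 2·3656 + 84; 3656 = 43·84 + 44; 84 = 1·44 + 40; 44 = 1·40 + 4; 40 = 10·4 + 0. Last nonzero remainder: 4.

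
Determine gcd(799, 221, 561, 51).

17

799 = 17 · 47; 221 = 13 · 17; 561 = 3 · 11 · 17; 51 = 3 · 17
gcd takes min exponent of each prime: 17 = 17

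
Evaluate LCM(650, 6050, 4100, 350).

lcm(650, 6050) = 650·6050/gcd = 3932500/50 = 78650
lcm(78650, 4100) = 78650·4100/gcd = 322465000/50 = 6449300
lcm(6449300, 350) = 6449300·350/gcd = 2257255000/50 = 45145100

45145100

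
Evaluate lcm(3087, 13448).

gcd first: 13448 = 4·3087 + 1100; 3087 = 2·1100 + 887; 1100 = 1·887 + 213; 887 = 4·213 + 35; 213 = 6·35 + 3; 35 = 11·3 + 2; 3 = 1·2 + 1; 2 = 2·1 + 0 → gcd = 1
lcm = 3087·13448/gcd = 41513976/1 = 41513976

41513976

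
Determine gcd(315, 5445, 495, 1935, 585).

45

315 = 3² · 5 · 7; 5445 = 3² · 5 · 11²; 495 = 3² · 5 · 11; 1935 = 3² · 5 · 43; 585 = 3² · 5 · 13
gcd takes min exponent of each prime: 3² · 5 = 45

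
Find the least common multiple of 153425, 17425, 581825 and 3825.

153425 = 5² · 17 · 19²; 17425 = 5² · 17 · 41; 581825 = 5² · 17 · 37²; 3825 = 3² · 5² · 17
lcm takes max exponent of each prime: 3² · 5² · 17 · 19² · 37² · 41 = 77504326425

77504326425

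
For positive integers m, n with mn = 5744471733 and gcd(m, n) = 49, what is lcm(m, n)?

Since gcd(m,n)·lcm(m,n) = mn, lcm = 5744471733/49 = 117234117.

117234117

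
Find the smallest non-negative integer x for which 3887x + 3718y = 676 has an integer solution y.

4

Reduce mod 3718: 3887x ≡ 676 (mod 3718). With g = gcd(3887, 3718) = 169 dividing 676, divide through: 23x ≡ 4 (mod 22).
Since gcd(23, 22) = 1, x ≡ 4·(23)⁻¹ ≡ 4 (mod 22). Smallest non-negative: 4.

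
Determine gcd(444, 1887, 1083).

444 = 2² · 3 · 37; 1887 = 3 · 17 · 37; 1083 = 3 · 19²
gcd takes min exponent of each prime: 3 = 3

3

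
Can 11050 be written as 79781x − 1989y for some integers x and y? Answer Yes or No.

Yes

gcd(79781, 1989): 79781 = 40·1989 + 221; 1989 = 9·221 + 0 → 221
221 divides 11050, so a solution exists.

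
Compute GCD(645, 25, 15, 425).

gcd(645, 25): 645 = 25·25 + 20; 25 = 1·20 + 5; 20 = 4·5 + 0 → 5
gcd(5, 15): 15 = 3·5 + 0 → 5
gcd(5, 425): 425 = 85·5 + 0 → 5

5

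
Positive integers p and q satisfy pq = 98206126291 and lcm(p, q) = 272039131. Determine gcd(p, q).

361

gcd·lcm = product, so gcd = 98206126291/272039131 = 361.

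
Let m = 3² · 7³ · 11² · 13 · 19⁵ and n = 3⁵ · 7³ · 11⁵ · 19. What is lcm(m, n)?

432090956217233313

max exponent per prime: 3⁵ · 7³ · 11⁵ · 13 · 19⁵ = 432090956217233313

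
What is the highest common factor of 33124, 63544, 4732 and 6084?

gcd(33124, 63544): 63544 = 1·33124 + 30420; 33124 = 1·30420 + 2704; 30420 = 11·2704 + 676; 2704 = 4·676 + 0 → 676
gcd(676, 4732): 4732 = 7·676 + 0 → 676
gcd(676, 6084): 6084 = 9·676 + 0 → 676

676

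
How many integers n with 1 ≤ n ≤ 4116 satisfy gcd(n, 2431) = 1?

2431 = 11·13·17. Inclusion–exclusion on these primes:
4116 − ⌊4116/11⌋ − ⌊4116/13⌋ − ⌊4116/17⌋ + ⌊4116/143⌋ + ⌊4116/187⌋ + ⌊4116/221⌋ − ⌊4116/2431⌋ = 3251

3251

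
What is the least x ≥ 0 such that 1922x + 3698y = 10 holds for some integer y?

760

Reduce mod 3698: 1922x ≡ 10 (mod 3698). With g = gcd(1922, 3698) = 2 dividing 10, divide through: 961x ≡ 5 (mod 1849).
Since gcd(961, 1849) = 1, x ≡ 5·(961)⁻¹ ≡ 760 (mod 1849). Smallest non-negative: 760.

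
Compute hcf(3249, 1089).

9

3249 = 3² · 19²
1089 = 3² · 11²
Common: 3² = 9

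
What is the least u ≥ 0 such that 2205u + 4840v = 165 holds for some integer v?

33

Euclid: 4840 = 2·2205 + 430; 2205 = 5·430 + 55; 430 = 7·55 + 45; 55 = 1·45 + 10; 45 = 4·10 + 5; 10 = 2·5 + 0 → gcd = 5; 165 = 5·33.
Back-substitution yields 2205·(-439) + 4840·(200) = 5, so one solution is u = -439·33 = -14487, v = 200·33 = 6600.
Solutions in u differ by 4840/5 = 968; the one in [0, 968) is -14487 mod 968 = 33.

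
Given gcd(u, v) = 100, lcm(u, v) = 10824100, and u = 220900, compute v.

4900

Using uv = gcd(u,v)·lcm(u,v) = 100·10824100 = 1082410000, we get v = 1082410000/220900 = 4900.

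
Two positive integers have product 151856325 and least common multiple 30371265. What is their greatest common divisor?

5

gcd·lcm = product, so gcd = 151856325/30371265 = 5.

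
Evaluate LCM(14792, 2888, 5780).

14792 = 2³ · 43²; 2888 = 2³ · 19²; 5780 = 2² · 5 · 17²
lcm takes max exponent of each prime: 2³ · 5 · 17² · 19² · 43² = 7716172840

7716172840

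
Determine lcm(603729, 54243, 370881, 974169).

603729 = 3² · 7² · 37²; 54243 = 3³ · 7² · 41; 370881 = 3² · 7² · 29²; 974169 = 3² · 7² · 47²
lcm takes max exponent of each prime: 3³ · 7² · 29² · 37² · 41 · 47² = 137955449533923

137955449533923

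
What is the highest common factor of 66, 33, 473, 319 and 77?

gcd(66, 33): 66 = 2·33 + 0 → 33
gcd(33, 473): 473 = 14·33 + 11; 33 = 3·11 + 0 → 11
gcd(11, 319): 319 = 29·11 + 0 → 11
gcd(11, 77): 77 = 7·11 + 0 → 11

11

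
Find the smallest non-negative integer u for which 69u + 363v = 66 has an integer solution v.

22

Euclid: 363 = 5·69 + 18; 69 = 3·18 + 15; 18 = 1·15 + 3; 15 = 5·3 + 0 → gcd = 3; 66 = 3·22.
Back-substitution yields 69·(-21) + 363·(4) = 3, so one solution is u = -21·22 = -462, v = 4·22 = 88.
Solutions in u differ by 363/3 = 121; the one in [0, 121) is -462 mod 121 = 22.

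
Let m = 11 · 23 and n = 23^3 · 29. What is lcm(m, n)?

max exponent per prime: 11 · 23^3 · 29 = 3881273

3881273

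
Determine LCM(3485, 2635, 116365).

3485 = 5 · 17 · 41; 2635 = 5 · 17 · 31; 116365 = 5 · 17 · 37²
lcm takes max exponent of each prime: 5 · 17 · 31 · 37² · 41 = 147899915

147899915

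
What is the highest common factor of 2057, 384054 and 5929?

2057 = 11² · 17; 384054 = 2 · 3 · 11² · 23²; 5929 = 7² · 11²
gcd takes min exponent of each prime: 11² = 121

121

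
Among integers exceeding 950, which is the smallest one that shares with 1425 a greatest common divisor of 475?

1900

gcd(a, 1425) = 475 forces 475 | a; write a = 475s. Then gcd(475s, 475·3) = 475·gcd(s, 3), so need gcd(s, 3) = 1.
475s > 950 gives s ≥ 3. The least s ≥ 3 coprime to 3 is 4, so a = 475·4 = 1900.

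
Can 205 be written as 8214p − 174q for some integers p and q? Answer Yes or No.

By Bézout, 8214p − 174q = 205 has integer solutions iff gcd(8214, 174) | 205.
Euclid: 8214 = 47·174 + 36; 174 = 4·36 + 30; 36 = 1·30 + 6; 30 = 5·6 + 0. gcd = 6; 205 mod 6 = 1. No.

No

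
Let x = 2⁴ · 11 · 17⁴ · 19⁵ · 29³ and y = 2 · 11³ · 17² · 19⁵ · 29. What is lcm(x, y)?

107412721927259751376

max exponent per prime: 2⁴ · 11³ · 17⁴ · 19⁵ · 29³ = 107412721927259751376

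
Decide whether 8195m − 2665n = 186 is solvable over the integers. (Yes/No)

gcd(8195, 2665): 8195 = 3·2665 + 200; 2665 = 13·200 + 65; 200 = 3·65 + 5; 65 = 13·5 + 0 → 5
5 does not divide 186, so a solution does not exist.

No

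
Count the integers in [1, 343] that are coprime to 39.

211

Prime factors of 39: 3, 13. Count integers ≤ 343 divisible by none of them.
By inclusion–exclusion: 343 − ⌊343/3⌋ − ⌊343/13⌋ + ⌊343/39⌋ = 211.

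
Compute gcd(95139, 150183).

99

95139 = 3² · 11 · 31²
150183 = 3² · 11 · 37 · 41
Common: 3² · 11 = 99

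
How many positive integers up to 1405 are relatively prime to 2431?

Prime factors of 2431: 11, 13, 17. Count integers ≤ 1405 divisible by none of them.
By inclusion–exclusion: 1405 − ⌊1405/11⌋ − ⌊1405/13⌋ − ⌊1405/17⌋ + ⌊1405/143⌋ + ⌊1405/187⌋ + ⌊1405/221⌋ − ⌊1405/2431⌋ = 1110.

1110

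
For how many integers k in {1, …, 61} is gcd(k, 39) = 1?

Prime factors of 39: 3, 13. Count integers ≤ 61 divisible by none of them.
By inclusion–exclusion: 61 − ⌊61/3⌋ − ⌊61/13⌋ + ⌊61/39⌋ = 38.

38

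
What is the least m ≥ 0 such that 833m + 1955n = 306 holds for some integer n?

gcd(833, 1955) = 17 (Euclid: 1955 = 2·833 + 289; 833 = 2·289 + 255; 289 = 1·255 + 34; 255 = 7·34 + 17; 34 = 2·17 + 0), and 17 | 306.
Extended Euclid: 833·(54) + 1955·(-23) = 17. Scale by 18: m₀ = 972.
General solution m = m₀ + 115t; reducing mod 115 gives m = 52 (and n = -22).

52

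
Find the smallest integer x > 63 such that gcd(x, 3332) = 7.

3332 = 7·476. Any x with gcd(x, 3332) = 7 is a multiple of 7, say 7s, with s coprime to 476.
Need s > 63/7, so s ≥ 10. First s ≥ 10 with gcd(s, 476) = 1 is s = 11. Thus x = 7·11 = 77.

77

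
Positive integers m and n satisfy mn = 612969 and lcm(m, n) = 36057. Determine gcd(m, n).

gcd·lcm = product, so gcd = 612969/36057 = 17.

17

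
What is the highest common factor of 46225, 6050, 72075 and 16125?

gcd(46225, 6050): 46225 = 7·6050 + 3875; 6050 = 1·3875 + 2175; 3875 = 1·2175 + 1700; 2175 = 1·1700 + 475; 1700 = 3·475 + 275; 475 = 1·275 + 200; 275 = 1·200 + 75; 200 = 2·75 + 50; 75 = 1·50 + 25; 50 = 2·25 + 0 → 25
gcd(25, 72075): 72075 = 2883·25 + 0 → 25
gcd(25, 16125): 16125 = 645·25 + 0 → 25

25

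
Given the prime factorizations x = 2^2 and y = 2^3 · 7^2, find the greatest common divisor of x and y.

4

min exponent per shared prime: 2^2 = 4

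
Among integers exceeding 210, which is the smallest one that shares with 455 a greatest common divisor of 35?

245

Multiples of 35 above 210: 35·7, 35·8, … . Need the cofactor coprime to 455/35 = 13.
Checking s = 7, 8, … the first with gcd(s, 13) = 1 is s = 7, giving 245.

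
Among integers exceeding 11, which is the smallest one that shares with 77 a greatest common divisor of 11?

gcd(t, 77) = 11 forces 11 | t; write t = 11s. Then gcd(11s, 11·7) = 11·gcd(s, 7), so need gcd(s, 7) = 1.
11s > 11 gives s ≥ 2. The least s ≥ 2 coprime to 7 is 2, so t = 11·2 = 22.

22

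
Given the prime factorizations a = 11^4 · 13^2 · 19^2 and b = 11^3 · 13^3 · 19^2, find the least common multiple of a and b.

max exponent per prime: 11^4 · 13^3 · 19^2 = 11612025997

11612025997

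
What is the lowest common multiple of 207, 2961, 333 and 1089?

304897131

207 = 3² · 23; 2961 = 3² · 7 · 47; 333 = 3² · 37; 1089 = 3² · 11²
lcm takes max exponent of each prime: 3² · 7 · 11² · 23 · 37 · 47 = 304897131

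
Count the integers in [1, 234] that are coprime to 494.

102

494 = 2·13·19. Inclusion–exclusion on these primes:
234 − ⌊234/2⌋ − ⌊234/13⌋ − ⌊234/19⌋ + ⌊234/26⌋ + ⌊234/38⌋ + ⌊234/247⌋ − ⌊234/494⌋ = 102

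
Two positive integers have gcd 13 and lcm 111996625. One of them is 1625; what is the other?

Using ab = gcd(a,b)·lcm(a,b) = 13·111996625 = 1455956125, we get b = 1455956125/1625 = 895973.

895973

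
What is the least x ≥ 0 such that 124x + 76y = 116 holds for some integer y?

Reduce mod 76: 124x ≡ 116 (mod 76). With g = gcd(124, 76) = 4 dividing 116, divide through: 31x ≡ 29 (mod 19).
Since gcd(31, 19) = 1, x ≡ 29·(31)⁻¹ ≡ 4 (mod 19). Smallest non-negative: 4.

4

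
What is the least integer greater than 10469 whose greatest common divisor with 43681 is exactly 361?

10830

43681 = 361·121. Any a with gcd(a, 43681) = 361 is a multiple of 361, say 361s, with s coprime to 121.
Need s > 10469/361, so s ≥ 30. First s ≥ 30 with gcd(s, 121) = 1 is s = 30. Thus a = 361·30 = 10830.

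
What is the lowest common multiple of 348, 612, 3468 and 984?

lcm(348, 612) = 348·612/gcd = 212976/12 = 17748
lcm(17748, 3468) = 17748·3468/gcd = 61550064/204 = 301716
lcm(301716, 984) = 301716·984/gcd = 296888544/12 = 24740712

24740712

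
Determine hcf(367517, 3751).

Euclid: 367517 = 97·3751 + 3670; 3751 = 1·3670 + 81; 3670 = 45·81 + 25; 81 = 3·25 + 6; 25 = 4·6 + 1; 6 = 6·1 + 0. Last nonzero remainder: 1.

1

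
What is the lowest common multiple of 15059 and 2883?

15059 = 11 · 37²; 2883 = 3 · 31²
max exponents: 3 · 11 · 31² · 37² = 43415097

43415097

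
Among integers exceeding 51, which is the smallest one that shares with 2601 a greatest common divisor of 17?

68

Multiples of 17 above 51: 17·4, 17·5, … . Need the cofactor coprime to 2601/17 = 153.
Checking s = 4, 5, … the first with gcd(s, 153) = 1 is s = 4, giving 68.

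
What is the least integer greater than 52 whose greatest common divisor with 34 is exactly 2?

34 = 2·17. Any x with gcd(x, 34) = 2 is a multiple of 2, say 2s, with s coprime to 17.
Need s > 52/2, so s ≥ 27. First s ≥ 27 with gcd(s, 17) = 1 is s = 27. Thus x = 2·27 = 54.

54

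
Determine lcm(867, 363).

867 = 3 · 17²; 363 = 3 · 11²
max exponents: 3 · 11² · 17² = 104907

104907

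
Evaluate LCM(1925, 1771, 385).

lcm(1925, 1771) = 1925·1771/gcd = 3409175/77 = 44275
lcm(44275, 385) = 44275·385/gcd = 17045875/385 = 44275

44275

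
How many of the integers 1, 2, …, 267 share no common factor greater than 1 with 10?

107

Prime factors of 10: 2, 5. Count integers ≤ 267 divisible by none of them.
By inclusion–exclusion: 267 − ⌊267/2⌋ − ⌊267/5⌋ + ⌊267/10⌋ = 107.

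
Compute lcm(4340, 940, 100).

lcm(4340, 940) = 4340·940/gcd = 4079600/20 = 203980
lcm(203980, 100) = 203980·100/gcd = 20398000/20 = 1019900

1019900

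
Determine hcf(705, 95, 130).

gcd(705, 95): 705 = 7·95 + 40; 95 = 2·40 + 15; 40 = 2·15 + 10; 15 = 1·10 + 5; 10 = 2·5 + 0 → 5
gcd(5, 130): 130 = 26·5 + 0 → 5

5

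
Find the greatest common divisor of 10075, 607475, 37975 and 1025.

25

10075 = 5² · 13 · 31; 607475 = 5² · 11 · 47²; 37975 = 5² · 7² · 31; 1025 = 5² · 41
gcd takes min exponent of each prime: 5² = 25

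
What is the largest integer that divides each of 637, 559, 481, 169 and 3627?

gcd(637, 559): 637 = 1·559 + 78; 559 = 7·78 + 13; 78 = 6·13 + 0 → 13
gcd(13, 481): 481 = 37·13 + 0 → 13
gcd(13, 169): 169 = 13·13 + 0 → 13
gcd(13, 3627): 3627 = 279·13 + 0 → 13

13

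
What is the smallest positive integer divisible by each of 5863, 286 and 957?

1020162

lcm(5863, 286) = 5863·286/gcd = 1676818/143 = 11726
lcm(11726, 957) = 11726·957/gcd = 11221782/11 = 1020162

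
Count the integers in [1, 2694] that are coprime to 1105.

1873

Prime factors of 1105: 5, 13, 17. Count integers ≤ 2694 divisible by none of them.
By inclusion–exclusion: 2694 − ⌊2694/5⌋ − ⌊2694/13⌋ − ⌊2694/17⌋ + ⌊2694/65⌋ + ⌊2694/85⌋ + ⌊2694/221⌋ − ⌊2694/1105⌋ = 1873.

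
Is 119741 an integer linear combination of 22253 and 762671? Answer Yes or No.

No

By Bézout, 22253s + 762671t = 119741 has integer solutions iff gcd(22253, 762671) | 119741.
Euclid: 762671 = 34·22253 + 6069; 22253 = 3·6069 + 4046; 6069 = 1·4046 + 2023; 4046 = 2·2023 + 0. gcd = 2023; 119741 mod 2023 = 384. No.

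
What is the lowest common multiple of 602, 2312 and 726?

252616056

602 = 2 · 7 · 43; 2312 = 2³ · 17²; 726 = 2 · 3 · 11²
lcm takes max exponent of each prime: 2³ · 3 · 7 · 11² · 17² · 43 = 252616056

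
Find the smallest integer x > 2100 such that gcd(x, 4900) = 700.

gcd(x, 4900) = 700 forces 700 | x; write x = 700s. Then gcd(700s, 700·7) = 700·gcd(s, 7), so need gcd(s, 7) = 1.
700s > 2100 gives s ≥ 4. The least s ≥ 4 coprime to 7 is 4, so x = 700·4 = 2800.

2800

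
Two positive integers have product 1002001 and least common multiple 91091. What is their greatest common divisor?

From gcd × lcm = ab: gcd = 1002001 / 91091 = 11.

11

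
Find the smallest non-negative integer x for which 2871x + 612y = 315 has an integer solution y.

21

gcd(2871, 612) = 9 (Euclid: 2871 = 4·612 + 423; 612 = 1·423 + 189; 423 = 2·189 + 45; 189 = 4·45 + 9; 45 = 5·9 + 0), and 9 | 315.
Extended Euclid: 2871·(-13) + 612·(61) = 9. Scale by 35: x₀ = -455.
General solution x = x₀ + 68t; reducing mod 68 gives x = 21 (and y = -98).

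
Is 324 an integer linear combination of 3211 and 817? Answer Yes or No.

No

By Bézout, 3211p − 817q = 324 has integer solutions iff gcd(3211, 817) | 324.
Euclid: 3211 = 3·817 + 760; 817 = 1·760 + 57; 760 = 13·57 + 19; 57 = 3·19 + 0. gcd = 19; 324 mod 19 = 1. No.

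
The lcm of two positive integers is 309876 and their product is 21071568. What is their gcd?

68

From gcd × lcm = mn: gcd = 21071568 / 309876 = 68.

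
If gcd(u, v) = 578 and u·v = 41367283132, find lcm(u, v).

gcd·lcm = product, so lcm = 41367283132/578 = 71569694.

71569694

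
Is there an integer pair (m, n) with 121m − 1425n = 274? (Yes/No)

Yes

By Bézout, 121m − 1425n = 274 has integer solutions iff gcd(121, 1425) | 274.
Euclid: 1425 = 11·121 + 94; 121 = 1·94 + 27; 94 = 3·27 + 13; 27 = 2·13 + 1; 13 = 13·1 + 0. gcd = 1; 274 mod 1 = 0. Yes.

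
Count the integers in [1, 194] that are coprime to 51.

122

51 = 3·17. Inclusion–exclusion on these primes:
194 − ⌊194/3⌋ − ⌊194/17⌋ + ⌊194/51⌋ = 122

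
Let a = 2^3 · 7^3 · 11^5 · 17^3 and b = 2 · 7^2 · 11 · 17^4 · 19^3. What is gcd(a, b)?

5296214

min exponent per shared prime: 2 · 7^2 · 11 · 17^3 = 5296214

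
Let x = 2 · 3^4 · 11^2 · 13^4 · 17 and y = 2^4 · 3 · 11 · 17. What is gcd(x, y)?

min exponent per shared prime: 2 · 3 · 11 · 17 = 1122

1122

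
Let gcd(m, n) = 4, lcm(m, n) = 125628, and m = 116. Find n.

4332

m·n = gcd·lcm = 4·125628 = 502512, so n = 502512/116 = 4332.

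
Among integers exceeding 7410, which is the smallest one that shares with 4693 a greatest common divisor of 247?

4693 = 247·19. Any x with gcd(x, 4693) = 247 is a multiple of 247, say 247s, with s coprime to 19.
Need s > 7410/247, so s ≥ 31. First s ≥ 31 with gcd(s, 19) = 1 is s = 31. Thus x = 247·31 = 7657.

7657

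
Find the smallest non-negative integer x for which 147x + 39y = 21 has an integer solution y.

Euclid: 147 = 3·39 + 30; 39 = 1·30 + 9; 30 = 3·9 + 3; 9 = 3·3 + 0 → gcd = 3; 21 = 3·7.
Back-substitution yields 147·(4) + 39·(-15) = 3, so one solution is x = 4·7 = 28, y = -15·7 = -105.
Solutions in x differ by 39/3 = 13; the one in [0, 13) is 28 mod 13 = 2.

2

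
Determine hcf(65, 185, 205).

5

65 = 5 · 13; 185 = 5 · 37; 205 = 5 · 41
gcd takes min exponent of each prime: 5 = 5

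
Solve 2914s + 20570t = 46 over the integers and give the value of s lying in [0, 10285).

5619

Reduce mod 20570: 2914s ≡ 46 (mod 20570). With g = gcd(2914, 20570) = 2 dividing 46, divide through: 1457s ≡ 23 (mod 10285).
Since gcd(1457, 10285) = 1, s ≡ 23·(1457)⁻¹ ≡ 5619 (mod 10285). Smallest non-negative: 5619.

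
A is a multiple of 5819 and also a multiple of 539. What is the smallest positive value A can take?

285131

gcd first: 5819 = 10·539 + 429; 539 = 1·429 + 110; 429 = 3·110 + 99; 110 = 1·99 + 11; 99 = 9·11 + 0 → gcd = 11
lcm = 5819·539/gcd = 3136441/11 = 285131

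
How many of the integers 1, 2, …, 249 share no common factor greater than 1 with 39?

Prime factors of 39: 3, 13. Count integers ≤ 249 divisible by none of them.
By inclusion–exclusion: 249 − ⌊249/3⌋ − ⌊249/13⌋ + ⌊249/39⌋ = 153.

153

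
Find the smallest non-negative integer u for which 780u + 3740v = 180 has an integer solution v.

gcd(780, 3740) = 20 (Euclid: 3740 = 4·780 + 620; 780 = 1·620 + 160; 620 = 3·160 + 140; 160 = 1·140 + 20; 140 = 7·20 + 0), and 20 | 180.
Extended Euclid: 780·(24) + 3740·(-5) = 20. Scale by 9: u₀ = 216.
General solution u = u₀ + 187t; reducing mod 187 gives u = 29 (and v = -6).

29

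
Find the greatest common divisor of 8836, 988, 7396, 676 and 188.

4

gcd(8836, 988): 8836 = 8·988 + 932; 988 = 1·932 + 56; 932 = 16·56 + 36; 56 = 1·36 + 20; 36 = 1·20 + 16; 20 = 1·16 + 4; 16 = 4·4 + 0 → 4
gcd(4, 7396): 7396 = 1849·4 + 0 → 4
gcd(4, 676): 676 = 169·4 + 0 → 4
gcd(4, 188): 188 = 47·4 + 0 → 4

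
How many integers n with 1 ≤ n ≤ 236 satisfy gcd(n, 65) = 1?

65 = 5·13. Inclusion–exclusion on these primes:
236 − ⌊236/5⌋ − ⌊236/13⌋ + ⌊236/65⌋ = 174

174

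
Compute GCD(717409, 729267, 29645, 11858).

5929

gcd(717409, 729267): 729267 = 1·717409 + 11858; 717409 = 60·11858 + 5929; 11858 = 2·5929 + 0 → 5929
gcd(5929, 29645): 29645 = 5·5929 + 0 → 5929
gcd(5929, 11858): 11858 = 2·5929 + 0 → 5929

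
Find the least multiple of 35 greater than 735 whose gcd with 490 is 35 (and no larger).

Multiples of 35 above 735: 35·22, 35·23, … . Need the cofactor coprime to 490/35 = 14.
Checking s = 22, 23, … the first with gcd(s, 14) = 1 is s = 23, giving 805.

805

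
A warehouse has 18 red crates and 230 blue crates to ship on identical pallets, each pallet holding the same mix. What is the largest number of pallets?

Euclid: 230 = 12·18 + 14; 18 = 1·14 + 4; 14 = 3·4 + 2; 4 = 2·2 + 0. Last nonzero remainder: 2.

2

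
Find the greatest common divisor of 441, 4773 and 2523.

441 = 3² · 7²; 4773 = 3 · 37 · 43; 2523 = 3 · 29²
gcd takes min exponent of each prime: 3 = 3

3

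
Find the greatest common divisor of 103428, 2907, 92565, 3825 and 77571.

153

gcd(103428, 2907): 103428 = 35·2907 + 1683; 2907 = 1·1683 + 1224; 1683 = 1·1224 + 459; 1224 = 2·459 + 306; 459 = 1·306 + 153; 306 = 2·153 + 0 → 153
gcd(153, 92565): 92565 = 605·153 + 0 → 153
gcd(153, 3825): 3825 = 25·153 + 0 → 153
gcd(153, 77571): 77571 = 507·153 + 0 → 153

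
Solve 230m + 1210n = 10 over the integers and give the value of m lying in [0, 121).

Euclid: 1210 = 5·230 + 60; 230 = 3·60 + 50; 60 = 1·50 + 10; 50 = 5·10 + 0 → gcd = 10; 10 = 10·1.
Back-substitution yields 230·(-21) + 1210·(4) = 10, so one solution is m = -21·1 = -21, n = 4·1 = 4.
Solutions in m differ by 1210/10 = 121; the one in [0, 121) is -21 mod 121 = 100.

100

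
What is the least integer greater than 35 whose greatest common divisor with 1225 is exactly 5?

gcd(t, 1225) = 5 forces 5 | t; write t = 5s. Then gcd(5s, 5·245) = 5·gcd(s, 245), so need gcd(s, 245) = 1.
5s > 35 gives s ≥ 8. The least s ≥ 8 coprime to 245 is 8, so t = 5·8 = 40.

40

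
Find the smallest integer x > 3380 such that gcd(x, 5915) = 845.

4225

Multiples of 845 above 3380: 845·5, 845·6, … . Need the cofactor coprime to 5915/845 = 7.
Checking s = 5, 6, … the first with gcd(s, 7) = 1 is s = 5, giving 4225.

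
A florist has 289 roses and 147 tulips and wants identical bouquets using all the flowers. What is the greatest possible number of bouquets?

1

289 = 17²
147 = 3 · 7²
Common: 1 = 1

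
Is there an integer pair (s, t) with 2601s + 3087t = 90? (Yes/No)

gcd(2601, 3087): 3087 = 1·2601 + 486; 2601 = 5·486 + 171; 486 = 2·171 + 144; 171 = 1·144 + 27; 144 = 5·27 + 9; 27 = 3·9 + 0 → 9
9 divides 90, so a solution exists.

Yes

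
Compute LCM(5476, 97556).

133554164

5476 = 2² · 37²; 97556 = 2² · 29³
max exponents: 2² · 29³ · 37² = 133554164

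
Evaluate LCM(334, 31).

334 = 2 · 167; 31 = 31
max exponents: 2 · 31 · 167 = 10354

10354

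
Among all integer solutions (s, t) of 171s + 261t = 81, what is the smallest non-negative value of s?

Reduce mod 261: 171s ≡ 81 (mod 261). With g = gcd(171, 261) = 9 dividing 81, divide through: 19s ≡ 9 (mod 29).
Since gcd(19, 29) = 1, s ≡ 9·(19)⁻¹ ≡ 2 (mod 29). Smallest non-negative: 2.

2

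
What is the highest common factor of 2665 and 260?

65

Euclid: 2665 = 10·260 + 65; 260 = 4·65 + 0. Last nonzero remainder: 65.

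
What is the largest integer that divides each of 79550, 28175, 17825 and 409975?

gcd(79550, 28175): 79550 = 2·28175 + 23200; 28175 = 1·23200 + 4975; 23200 = 4·4975 + 3300; 4975 = 1·3300 + 1675; 3300 = 1·1675 + 1625; 1675 = 1·1625 + 50; 1625 = 32·50 + 25; 50 = 2·25 + 0 → 25
gcd(25, 17825): 17825 = 713·25 + 0 → 25
gcd(25, 409975): 409975 = 16399·25 + 0 → 25

25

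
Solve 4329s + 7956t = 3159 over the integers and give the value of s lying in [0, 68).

43

gcd(4329, 7956) = 117 (Euclid: 7956 = 1·4329 + 3627; 4329 = 1·3627 + 702; 3627 = 5·702 + 117; 702 = 6·117 + 0), and 117 | 3159.
Extended Euclid: 4329·(-11) + 7956·(6) = 117. Scale by 27: s₀ = -297.
General solution s = s₀ + 68k; reducing mod 68 gives s = 43 (and t = -23).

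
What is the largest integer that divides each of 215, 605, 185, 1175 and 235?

gcd(215, 605): 605 = 2·215 + 175; 215 = 1·175 + 40; 175 = 4·40 + 15; 40 = 2·15 + 10; 15 = 1·10 + 5; 10 = 2·5 + 0 → 5
gcd(5, 185): 185 = 37·5 + 0 → 5
gcd(5, 1175): 1175 = 235·5 + 0 → 5
gcd(5, 235): 235 = 47·5 + 0 → 5

5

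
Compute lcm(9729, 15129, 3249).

5903956089

lcm(9729, 15129) = 9729·15129/gcd = 147190041/9 = 16354449
lcm(16354449, 3249) = 16354449·3249/gcd = 53135604801/9 = 5903956089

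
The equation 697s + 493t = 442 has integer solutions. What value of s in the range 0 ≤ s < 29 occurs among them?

7

gcd(697, 493) = 17 (Euclid: 697 = 1·493 + 204; 493 = 2·204 + 85; 204 = 2·85 + 34; 85 = 2·34 + 17; 34 = 2·17 + 0), and 17 | 442.
Extended Euclid: 697·(-12) + 493·(17) = 17. Scale by 26: s₀ = -312.
General solution s = s₀ + 29k; reducing mod 29 gives s = 7 (and t = -9).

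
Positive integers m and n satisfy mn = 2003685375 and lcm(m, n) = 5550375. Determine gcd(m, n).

From gcd × lcm = mn: gcd = 2003685375 / 5550375 = 361.

361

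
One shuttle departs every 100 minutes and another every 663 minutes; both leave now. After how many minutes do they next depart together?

66300

100 = 2² · 5²; 663 = 3 · 13 · 17
max exponents: 2² · 3 · 5² · 13 · 17 = 66300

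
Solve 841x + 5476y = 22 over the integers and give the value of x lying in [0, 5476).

1426

gcd(841, 5476) = 1 (Euclid: 5476 = 6·841 + 430; 841 = 1·430 + 411; 430 = 1·411 + 19; 411 = 21·19 + 12; 19 = 1·12 + 7; 12 = 1·7 + 5; 7 = 1·5 + 2; 5 = 2·2 + 1; 2 = 2·1 + 0), and 1 | 22.
Extended Euclid: 841·(2305) + 5476·(-354) = 1. Scale by 22: x₀ = 50710.
General solution x = x₀ + 5476t; reducing mod 5476 gives x = 1426 (and y = -219).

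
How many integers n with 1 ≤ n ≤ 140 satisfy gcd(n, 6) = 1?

6 = 2·3. Inclusion–exclusion on these primes:
140 − ⌊140/2⌋ − ⌊140/3⌋ + ⌊140/6⌋ = 47

47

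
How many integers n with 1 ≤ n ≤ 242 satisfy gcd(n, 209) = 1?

209

Prime factors of 209: 11, 19. Count integers ≤ 242 divisible by none of them.
By inclusion–exclusion: 242 − ⌊242/11⌋ − ⌊242/19⌋ + ⌊242/209⌋ = 209.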